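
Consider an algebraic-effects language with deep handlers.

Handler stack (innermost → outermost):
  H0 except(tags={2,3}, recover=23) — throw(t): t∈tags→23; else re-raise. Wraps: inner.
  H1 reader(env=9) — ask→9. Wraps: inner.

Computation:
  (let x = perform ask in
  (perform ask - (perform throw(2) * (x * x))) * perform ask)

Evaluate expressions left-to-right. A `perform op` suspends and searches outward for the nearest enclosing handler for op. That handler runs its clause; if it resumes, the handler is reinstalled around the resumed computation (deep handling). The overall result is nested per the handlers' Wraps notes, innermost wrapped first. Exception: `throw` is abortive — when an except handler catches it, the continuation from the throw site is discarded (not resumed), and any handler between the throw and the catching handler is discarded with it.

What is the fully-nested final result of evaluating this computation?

Evaluation trace:
ask @ H1 ⇒ 9
ask @ H1 ⇒ 9
throw(2) @ H0 caught ⇒ 23
H1 returns 23
= 23

Answer: 23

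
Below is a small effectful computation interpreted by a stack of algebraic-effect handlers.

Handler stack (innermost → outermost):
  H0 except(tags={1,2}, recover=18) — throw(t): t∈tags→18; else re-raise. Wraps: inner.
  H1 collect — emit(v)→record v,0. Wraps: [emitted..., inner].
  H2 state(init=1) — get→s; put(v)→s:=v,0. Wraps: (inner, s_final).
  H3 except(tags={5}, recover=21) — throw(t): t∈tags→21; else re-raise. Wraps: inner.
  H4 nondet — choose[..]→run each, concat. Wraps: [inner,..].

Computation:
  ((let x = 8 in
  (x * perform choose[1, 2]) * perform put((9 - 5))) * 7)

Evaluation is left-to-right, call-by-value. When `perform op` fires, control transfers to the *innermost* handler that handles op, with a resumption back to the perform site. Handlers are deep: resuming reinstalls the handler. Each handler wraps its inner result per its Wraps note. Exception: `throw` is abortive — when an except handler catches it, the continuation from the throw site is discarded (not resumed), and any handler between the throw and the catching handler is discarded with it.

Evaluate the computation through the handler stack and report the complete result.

Answer: [([0], 4), ([0], 4)]

Step-by-step:
choose[1, 2] @ H4
  branch[0] choose=1:
    put(4) @ H2 ⇒ s:=4
    H0 returns 0
    H1 returns [0]
    H2 returns ([0], 4)
    H3 returns ([0], 4)
    H4 returns [([0], 4)]
  branch[1] choose=2:
    put(4) @ H2 ⇒ s:=4
    H0 returns 0
    H1 returns [0]
    H2 returns ([0], 4)
    H3 returns ([0], 4)
    H4 returns [([0], 4)]
= [([0], 4), ([0], 4)]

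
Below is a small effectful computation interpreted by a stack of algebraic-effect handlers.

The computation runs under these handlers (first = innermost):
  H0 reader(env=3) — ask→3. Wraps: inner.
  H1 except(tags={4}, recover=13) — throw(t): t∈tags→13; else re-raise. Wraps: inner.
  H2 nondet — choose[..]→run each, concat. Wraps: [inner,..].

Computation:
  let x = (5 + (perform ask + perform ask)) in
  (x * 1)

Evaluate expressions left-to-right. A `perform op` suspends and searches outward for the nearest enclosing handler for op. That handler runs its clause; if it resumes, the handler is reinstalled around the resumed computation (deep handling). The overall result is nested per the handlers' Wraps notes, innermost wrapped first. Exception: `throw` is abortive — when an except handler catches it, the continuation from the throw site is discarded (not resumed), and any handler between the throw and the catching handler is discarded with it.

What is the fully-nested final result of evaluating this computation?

Answer: [11]

Working:
ask @ H0 ⇒ 3
ask @ H0 ⇒ 3
H0 returns 11
H1 returns 11
H2 returns [11]
= [11]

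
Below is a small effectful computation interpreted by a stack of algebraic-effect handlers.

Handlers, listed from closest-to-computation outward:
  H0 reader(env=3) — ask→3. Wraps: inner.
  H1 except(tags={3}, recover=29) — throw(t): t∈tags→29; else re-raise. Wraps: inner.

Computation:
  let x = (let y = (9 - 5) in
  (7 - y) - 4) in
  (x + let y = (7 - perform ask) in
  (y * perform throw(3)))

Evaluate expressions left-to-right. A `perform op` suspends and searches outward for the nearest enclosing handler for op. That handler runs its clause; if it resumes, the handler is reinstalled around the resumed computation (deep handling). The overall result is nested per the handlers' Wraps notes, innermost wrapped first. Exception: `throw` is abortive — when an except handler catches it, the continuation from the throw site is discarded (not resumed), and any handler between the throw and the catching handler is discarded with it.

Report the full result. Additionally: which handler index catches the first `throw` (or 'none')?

Answer: 29 ; first throw caught by: H1

Step-by-step:
ask @ H0 ⇒ 3
throw(3) @ H1 caught ⇒ 29
= 29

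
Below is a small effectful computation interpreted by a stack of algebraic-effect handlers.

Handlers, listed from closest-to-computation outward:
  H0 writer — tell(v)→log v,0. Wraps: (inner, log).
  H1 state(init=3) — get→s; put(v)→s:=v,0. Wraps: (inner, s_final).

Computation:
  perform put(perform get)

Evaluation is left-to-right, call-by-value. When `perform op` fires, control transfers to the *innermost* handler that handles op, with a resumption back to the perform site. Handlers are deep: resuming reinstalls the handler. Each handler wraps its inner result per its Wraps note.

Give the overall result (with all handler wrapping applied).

Working:
get @ H1 ⇒ 3
put(3) @ H1 ⇒ s:=3
H0 returns (0, ())
H1 returns ((0, ()), 3)
= ((0, ()), 3)

Answer: ((0, ()), 3)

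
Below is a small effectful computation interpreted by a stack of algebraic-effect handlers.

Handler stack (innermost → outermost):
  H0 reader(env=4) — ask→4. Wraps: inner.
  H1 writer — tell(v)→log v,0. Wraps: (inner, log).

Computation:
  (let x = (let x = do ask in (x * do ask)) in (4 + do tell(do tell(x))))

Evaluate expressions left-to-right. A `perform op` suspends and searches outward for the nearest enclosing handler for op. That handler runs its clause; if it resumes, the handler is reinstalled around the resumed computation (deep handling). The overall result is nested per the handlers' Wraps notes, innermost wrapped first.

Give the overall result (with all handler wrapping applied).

Answer: (4, (16, 0))

Working:
ask @ H0 ⇒ 4
ask @ H0 ⇒ 4
tell(16) @ H1 ⇒ log+=16
tell(0) @ H1 ⇒ log+=0
H0 returns 4
H1 returns (4, (16, 0))
= (4, (16, 0))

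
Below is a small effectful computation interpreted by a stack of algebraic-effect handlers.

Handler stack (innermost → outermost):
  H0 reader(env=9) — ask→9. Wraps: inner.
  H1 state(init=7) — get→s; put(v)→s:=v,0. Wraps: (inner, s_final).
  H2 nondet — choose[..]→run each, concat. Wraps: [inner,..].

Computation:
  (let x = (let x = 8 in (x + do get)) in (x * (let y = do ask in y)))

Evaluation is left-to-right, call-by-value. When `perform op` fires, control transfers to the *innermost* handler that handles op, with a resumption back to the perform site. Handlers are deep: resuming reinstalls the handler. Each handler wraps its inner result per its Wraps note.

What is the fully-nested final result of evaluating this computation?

Step-by-step:
get @ H1 ⇒ 7
ask @ H0 ⇒ 9
H0 returns 135
H1 returns (135, 7)
H2 returns [(135, 7)]
= [(135, 7)]

Answer: [(135, 7)]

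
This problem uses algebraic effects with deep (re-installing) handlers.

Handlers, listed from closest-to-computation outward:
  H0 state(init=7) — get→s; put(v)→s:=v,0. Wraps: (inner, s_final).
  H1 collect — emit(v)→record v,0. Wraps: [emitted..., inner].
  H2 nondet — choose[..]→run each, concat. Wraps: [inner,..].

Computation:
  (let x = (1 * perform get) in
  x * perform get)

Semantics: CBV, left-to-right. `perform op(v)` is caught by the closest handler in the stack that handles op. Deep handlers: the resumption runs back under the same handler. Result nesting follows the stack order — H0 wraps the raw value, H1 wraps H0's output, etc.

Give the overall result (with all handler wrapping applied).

Evaluation trace:
get @ H0 ⇒ 7
get @ H0 ⇒ 7
H0 returns (49, 7)
H1 returns [(49, 7)]
H2 returns [[(49, 7)]]
= [[(49, 7)]]

Answer: [[(49, 7)]]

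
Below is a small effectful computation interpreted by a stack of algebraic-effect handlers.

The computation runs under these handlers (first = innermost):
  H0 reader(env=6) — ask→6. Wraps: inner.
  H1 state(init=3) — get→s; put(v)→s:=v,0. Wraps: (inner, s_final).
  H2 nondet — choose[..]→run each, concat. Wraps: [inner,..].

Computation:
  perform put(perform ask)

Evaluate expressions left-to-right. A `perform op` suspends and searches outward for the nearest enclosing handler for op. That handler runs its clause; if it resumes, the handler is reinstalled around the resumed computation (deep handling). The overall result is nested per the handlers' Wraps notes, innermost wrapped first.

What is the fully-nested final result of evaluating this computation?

Step-by-step:
ask @ H0 ⇒ 6
put(6) @ H1 ⇒ s:=6
H0 returns 0
H1 returns (0, 6)
H2 returns [(0, 6)]
= [(0, 6)]

Answer: [(0, 6)]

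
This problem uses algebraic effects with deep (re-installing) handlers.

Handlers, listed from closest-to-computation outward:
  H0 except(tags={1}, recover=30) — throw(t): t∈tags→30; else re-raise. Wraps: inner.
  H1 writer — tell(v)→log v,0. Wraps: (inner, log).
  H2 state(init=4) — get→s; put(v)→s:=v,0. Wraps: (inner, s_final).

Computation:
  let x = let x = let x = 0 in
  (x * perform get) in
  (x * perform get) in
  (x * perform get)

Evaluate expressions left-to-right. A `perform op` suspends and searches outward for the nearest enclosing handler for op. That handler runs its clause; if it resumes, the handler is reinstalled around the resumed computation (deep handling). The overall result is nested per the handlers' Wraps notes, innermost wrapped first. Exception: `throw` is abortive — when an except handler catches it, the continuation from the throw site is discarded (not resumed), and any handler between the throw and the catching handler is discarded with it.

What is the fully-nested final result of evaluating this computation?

Answer: ((0, ()), 4)

Evaluation trace:
get @ H2 ⇒ 4
get @ H2 ⇒ 4
get @ H2 ⇒ 4
H0 returns 0
H1 returns (0, ())
H2 returns ((0, ()), 4)
= ((0, ()), 4)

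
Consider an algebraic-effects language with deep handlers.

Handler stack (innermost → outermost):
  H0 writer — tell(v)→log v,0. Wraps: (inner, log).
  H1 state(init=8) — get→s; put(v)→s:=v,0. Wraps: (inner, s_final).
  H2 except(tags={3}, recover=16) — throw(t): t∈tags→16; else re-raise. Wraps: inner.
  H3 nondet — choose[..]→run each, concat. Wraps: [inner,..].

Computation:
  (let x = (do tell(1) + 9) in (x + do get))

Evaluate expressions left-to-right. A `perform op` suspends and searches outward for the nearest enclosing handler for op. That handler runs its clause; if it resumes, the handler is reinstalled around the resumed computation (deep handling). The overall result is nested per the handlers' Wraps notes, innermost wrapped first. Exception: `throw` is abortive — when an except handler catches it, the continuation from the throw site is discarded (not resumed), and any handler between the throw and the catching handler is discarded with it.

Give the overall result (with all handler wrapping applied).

Step-by-step:
tell(1) @ H0 ⇒ log+=1
get @ H1 ⇒ 8
H0 returns (17, (1))
H1 returns ((17, (1)), 8)
H2 returns ((17, (1)), 8)
H3 returns [((17, (1)), 8)]
= [((17, (1)), 8)]

Answer: [((17, (1)), 8)]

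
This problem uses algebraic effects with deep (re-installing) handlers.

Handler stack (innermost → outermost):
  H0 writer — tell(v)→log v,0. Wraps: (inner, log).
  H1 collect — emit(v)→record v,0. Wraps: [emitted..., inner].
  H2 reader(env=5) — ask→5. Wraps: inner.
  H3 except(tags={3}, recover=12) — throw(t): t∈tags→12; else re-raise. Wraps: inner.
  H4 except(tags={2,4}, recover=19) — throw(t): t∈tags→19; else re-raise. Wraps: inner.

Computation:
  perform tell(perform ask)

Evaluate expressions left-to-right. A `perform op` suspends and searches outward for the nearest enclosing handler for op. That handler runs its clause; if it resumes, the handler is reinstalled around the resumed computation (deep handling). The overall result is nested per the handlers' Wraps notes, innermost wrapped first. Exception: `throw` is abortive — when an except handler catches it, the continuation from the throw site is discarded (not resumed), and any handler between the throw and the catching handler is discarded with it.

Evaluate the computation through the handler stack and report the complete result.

Evaluation trace:
ask @ H2 ⇒ 5
tell(5) @ H0 ⇒ log+=5
H0 returns (0, (5))
H1 returns [(0, (5))]
H2 returns [(0, (5))]
H3 returns [(0, (5))]
H4 returns [(0, (5))]
= [(0, (5))]

Answer: [(0, (5))]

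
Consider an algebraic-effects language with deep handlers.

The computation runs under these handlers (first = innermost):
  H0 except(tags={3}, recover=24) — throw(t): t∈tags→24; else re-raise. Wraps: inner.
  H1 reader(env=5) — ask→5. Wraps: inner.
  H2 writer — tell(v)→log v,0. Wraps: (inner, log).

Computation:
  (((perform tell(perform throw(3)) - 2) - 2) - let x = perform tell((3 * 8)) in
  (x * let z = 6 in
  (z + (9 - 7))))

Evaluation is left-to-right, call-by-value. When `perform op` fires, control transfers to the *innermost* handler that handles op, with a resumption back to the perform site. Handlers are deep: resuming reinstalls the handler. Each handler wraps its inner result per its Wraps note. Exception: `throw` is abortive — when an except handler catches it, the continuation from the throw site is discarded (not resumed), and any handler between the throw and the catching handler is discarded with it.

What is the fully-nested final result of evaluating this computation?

Answer: (24, ())

Evaluation trace:
throw(3) @ H0 caught ⇒ 24
H1 returns 24
H2 returns (24, ())
= (24, ())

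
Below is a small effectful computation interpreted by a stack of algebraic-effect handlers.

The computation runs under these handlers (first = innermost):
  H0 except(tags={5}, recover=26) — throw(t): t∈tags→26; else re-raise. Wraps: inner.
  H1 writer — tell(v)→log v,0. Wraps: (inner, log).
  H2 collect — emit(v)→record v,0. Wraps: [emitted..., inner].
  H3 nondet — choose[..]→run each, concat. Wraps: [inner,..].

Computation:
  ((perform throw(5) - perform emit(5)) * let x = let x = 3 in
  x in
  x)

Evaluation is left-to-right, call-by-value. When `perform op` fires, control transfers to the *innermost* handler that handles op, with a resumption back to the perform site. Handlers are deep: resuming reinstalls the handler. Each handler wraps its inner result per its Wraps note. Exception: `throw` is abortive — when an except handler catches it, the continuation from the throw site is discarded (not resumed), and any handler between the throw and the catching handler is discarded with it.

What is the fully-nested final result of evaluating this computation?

Working:
throw(5) @ H0 caught ⇒ 26
H1 returns (26, ())
H2 returns [(26, ())]
H3 returns [[(26, ())]]
= [[(26, ())]]

Answer: [[(26, ())]]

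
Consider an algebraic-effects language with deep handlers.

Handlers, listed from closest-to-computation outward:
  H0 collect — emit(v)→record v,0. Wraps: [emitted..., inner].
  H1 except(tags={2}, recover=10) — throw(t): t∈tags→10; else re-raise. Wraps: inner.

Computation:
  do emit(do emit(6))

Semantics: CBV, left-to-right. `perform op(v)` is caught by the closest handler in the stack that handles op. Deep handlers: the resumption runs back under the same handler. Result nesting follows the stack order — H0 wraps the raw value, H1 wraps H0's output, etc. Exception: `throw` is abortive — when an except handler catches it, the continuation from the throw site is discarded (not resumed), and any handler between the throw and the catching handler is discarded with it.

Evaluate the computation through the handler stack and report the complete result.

Step-by-step:
emit(6) @ H0 ⇒ out+=6
emit(0) @ H0 ⇒ out+=0
H0 returns [6, 0, 0]
H1 returns [6, 0, 0]
= [6, 0, 0]

Answer: [6, 0, 0]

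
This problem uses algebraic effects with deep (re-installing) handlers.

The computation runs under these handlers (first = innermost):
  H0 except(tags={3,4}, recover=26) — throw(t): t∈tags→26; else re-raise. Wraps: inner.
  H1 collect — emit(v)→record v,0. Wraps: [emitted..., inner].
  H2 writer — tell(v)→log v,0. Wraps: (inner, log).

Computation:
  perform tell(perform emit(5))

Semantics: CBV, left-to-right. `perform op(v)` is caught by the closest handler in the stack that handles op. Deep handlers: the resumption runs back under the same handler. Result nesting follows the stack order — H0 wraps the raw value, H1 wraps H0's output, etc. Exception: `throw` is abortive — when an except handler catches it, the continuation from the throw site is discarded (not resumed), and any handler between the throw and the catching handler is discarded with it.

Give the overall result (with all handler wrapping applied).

Answer: ([5, 0], (0))

Working:
emit(5) @ H1 ⇒ out+=5
tell(0) @ H2 ⇒ log+=0
H0 returns 0
H1 returns [5, 0]
H2 returns ([5, 0], (0))
= ([5, 0], (0))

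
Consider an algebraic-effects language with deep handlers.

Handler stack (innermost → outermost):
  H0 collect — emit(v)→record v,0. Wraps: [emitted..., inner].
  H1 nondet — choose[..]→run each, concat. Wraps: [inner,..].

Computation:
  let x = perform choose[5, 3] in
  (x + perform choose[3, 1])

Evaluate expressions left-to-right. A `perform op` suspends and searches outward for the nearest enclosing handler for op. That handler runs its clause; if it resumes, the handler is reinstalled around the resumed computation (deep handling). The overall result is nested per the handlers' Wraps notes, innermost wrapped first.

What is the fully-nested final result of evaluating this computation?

Working:
choose[5, 3] @ H1
  branch[0] choose=5:
    choose[3, 1] @ H1
      branch[0] choose=3:
        H0 returns [8]
        H1 returns [[8]]
      branch[1] choose=1:
        H0 returns [6]
        H1 returns [[6]]
  branch[1] choose=3:
    choose[3, 1] @ H1
      branch[0] choose=3:
        H0 returns [6]
        H1 returns [[6]]
      branch[1] choose=1:
        H0 returns [4]
        H1 returns [[4]]
= [[8], [6], [6], [4]]

Answer: [[8], [6], [6], [4]]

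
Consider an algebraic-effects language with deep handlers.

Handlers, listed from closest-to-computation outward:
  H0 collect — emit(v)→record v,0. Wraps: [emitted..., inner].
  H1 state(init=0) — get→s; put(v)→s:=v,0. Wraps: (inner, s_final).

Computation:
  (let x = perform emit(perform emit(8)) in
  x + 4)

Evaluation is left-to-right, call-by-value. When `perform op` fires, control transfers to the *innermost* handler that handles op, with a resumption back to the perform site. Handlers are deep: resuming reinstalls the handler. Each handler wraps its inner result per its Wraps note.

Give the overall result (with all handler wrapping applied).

Step-by-step:
emit(8) @ H0 ⇒ out+=8
emit(0) @ H0 ⇒ out+=0
H0 returns [8, 0, 4]
H1 returns ([8, 0, 4], 0)
= ([8, 0, 4], 0)

Answer: ([8, 0, 4], 0)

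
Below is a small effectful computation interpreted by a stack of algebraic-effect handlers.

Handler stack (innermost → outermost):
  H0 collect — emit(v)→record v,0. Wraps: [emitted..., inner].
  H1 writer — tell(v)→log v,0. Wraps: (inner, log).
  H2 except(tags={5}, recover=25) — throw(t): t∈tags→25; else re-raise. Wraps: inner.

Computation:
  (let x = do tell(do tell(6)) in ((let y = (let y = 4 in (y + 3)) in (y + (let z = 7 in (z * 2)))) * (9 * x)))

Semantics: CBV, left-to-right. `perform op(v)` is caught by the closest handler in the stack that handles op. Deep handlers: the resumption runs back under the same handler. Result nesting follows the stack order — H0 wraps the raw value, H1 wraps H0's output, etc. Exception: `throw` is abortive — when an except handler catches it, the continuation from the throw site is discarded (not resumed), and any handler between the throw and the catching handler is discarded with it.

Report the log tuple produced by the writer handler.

Working:
tell(6) @ H1 ⇒ log+=6
tell(0) @ H1 ⇒ log+=0
H0 returns [0]
H1 returns ([0], (6, 0))
H2 returns ([0], (6, 0))
= ([0], (6, 0))

Answer: (6, 0)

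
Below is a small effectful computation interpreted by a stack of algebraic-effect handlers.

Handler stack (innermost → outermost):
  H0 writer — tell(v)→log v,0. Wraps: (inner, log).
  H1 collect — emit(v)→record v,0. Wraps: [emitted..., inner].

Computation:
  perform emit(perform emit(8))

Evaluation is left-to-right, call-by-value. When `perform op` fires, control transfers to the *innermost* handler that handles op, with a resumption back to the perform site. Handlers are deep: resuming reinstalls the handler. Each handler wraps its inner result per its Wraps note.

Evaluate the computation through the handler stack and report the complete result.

Answer: [8, 0, (0, ())]

Evaluation trace:
emit(8) @ H1 ⇒ out+=8
emit(0) @ H1 ⇒ out+=0
H0 returns (0, ())
H1 returns [8, 0, (0, ())]
= [8, 0, (0, ())]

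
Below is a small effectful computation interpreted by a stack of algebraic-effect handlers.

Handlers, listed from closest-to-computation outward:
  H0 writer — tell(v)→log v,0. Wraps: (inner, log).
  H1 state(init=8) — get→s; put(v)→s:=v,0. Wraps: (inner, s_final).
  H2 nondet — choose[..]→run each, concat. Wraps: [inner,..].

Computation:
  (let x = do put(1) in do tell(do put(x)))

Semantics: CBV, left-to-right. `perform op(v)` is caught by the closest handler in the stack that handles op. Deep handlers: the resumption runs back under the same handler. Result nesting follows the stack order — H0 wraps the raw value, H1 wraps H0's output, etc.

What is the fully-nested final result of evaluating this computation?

Working:
put(1) @ H1 ⇒ s:=1
put(0) @ H1 ⇒ s:=0
tell(0) @ H0 ⇒ log+=0
H0 returns (0, (0))
H1 returns ((0, (0)), 0)
H2 returns [((0, (0)), 0)]
= [((0, (0)), 0)]

Answer: [((0, (0)), 0)]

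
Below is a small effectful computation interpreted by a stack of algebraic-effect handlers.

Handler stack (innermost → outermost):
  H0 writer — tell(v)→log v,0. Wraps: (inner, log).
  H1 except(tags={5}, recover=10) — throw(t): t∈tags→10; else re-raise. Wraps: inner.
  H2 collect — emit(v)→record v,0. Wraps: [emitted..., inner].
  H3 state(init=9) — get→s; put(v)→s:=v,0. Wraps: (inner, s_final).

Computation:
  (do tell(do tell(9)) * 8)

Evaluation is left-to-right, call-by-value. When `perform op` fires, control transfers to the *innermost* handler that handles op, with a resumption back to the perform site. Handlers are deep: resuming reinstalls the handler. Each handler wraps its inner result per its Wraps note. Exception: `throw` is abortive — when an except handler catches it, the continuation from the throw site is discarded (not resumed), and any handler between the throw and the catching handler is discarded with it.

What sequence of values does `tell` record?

Evaluation trace:
tell(9) @ H0 ⇒ log+=9
tell(0) @ H0 ⇒ log+=0
H0 returns (0, (9, 0))
H1 returns (0, (9, 0))
H2 returns [(0, (9, 0))]
H3 returns ([(0, (9, 0))], 9)
= ([(0, (9, 0))], 9)

Answer: (9, 0)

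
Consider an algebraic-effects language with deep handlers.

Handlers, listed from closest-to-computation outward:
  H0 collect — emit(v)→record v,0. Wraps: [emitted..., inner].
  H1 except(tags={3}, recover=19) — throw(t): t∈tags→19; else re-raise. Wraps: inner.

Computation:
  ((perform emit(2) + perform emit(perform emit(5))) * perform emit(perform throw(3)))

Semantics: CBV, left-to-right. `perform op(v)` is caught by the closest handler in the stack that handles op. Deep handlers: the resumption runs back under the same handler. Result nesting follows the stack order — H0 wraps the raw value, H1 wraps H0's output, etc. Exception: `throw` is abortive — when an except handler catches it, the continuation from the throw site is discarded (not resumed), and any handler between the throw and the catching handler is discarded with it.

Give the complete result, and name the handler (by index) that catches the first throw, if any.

Answer: 19 ; first throw caught by: H1

Evaluation trace:
emit(2) @ H0 ⇒ out+=2
emit(5) @ H0 ⇒ out+=5
emit(0) @ H0 ⇒ out+=0
throw(3) @ H1 caught ⇒ 19
= 19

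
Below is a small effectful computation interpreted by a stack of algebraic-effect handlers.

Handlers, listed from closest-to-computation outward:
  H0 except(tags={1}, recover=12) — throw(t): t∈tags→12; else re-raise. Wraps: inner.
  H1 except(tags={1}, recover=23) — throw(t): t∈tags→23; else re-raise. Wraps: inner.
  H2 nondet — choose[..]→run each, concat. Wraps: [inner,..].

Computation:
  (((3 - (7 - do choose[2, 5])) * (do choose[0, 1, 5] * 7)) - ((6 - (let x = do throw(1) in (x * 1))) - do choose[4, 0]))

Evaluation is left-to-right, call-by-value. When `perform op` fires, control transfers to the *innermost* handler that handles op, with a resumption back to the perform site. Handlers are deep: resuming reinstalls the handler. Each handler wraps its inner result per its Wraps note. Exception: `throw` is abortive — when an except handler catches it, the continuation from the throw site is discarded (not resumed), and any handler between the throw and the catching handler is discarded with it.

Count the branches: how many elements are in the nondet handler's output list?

Answer: 6

Evaluation trace:
choose[2, 5] @ H2
  branch[0] choose=2:
    choose[0, 1, 5] @ H2
      branch[0] choose=0:
        throw(1) @ H0 caught ⇒ 12
        H1 returns 12
        H2 returns [12]
      branch[1] choose=1:
        throw(1) @ H0 caught ⇒ 12
        H1 returns 12
        H2 returns [12]
      branch[2] choose=5:
        throw(1) @ H0 caught ⇒ 12
        H1 returns 12
        H2 returns [12]
  branch[1] choose=5:
    choose[0, 1, 5] @ H2
      branch[0] choose=0:
        throw(1) @ H0 caught ⇒ 12
        H1 returns 12
        H2 returns [12]
      branch[1] choose=1:
        throw(1) @ H0 caught ⇒ 12
        H1 returns 12
        H2 returns [12]
      branch[2] choose=5:
        throw(1) @ H0 caught ⇒ 12
        H1 returns 12
        H2 returns [12]
= [12, 12, 12, 12, 12, 12]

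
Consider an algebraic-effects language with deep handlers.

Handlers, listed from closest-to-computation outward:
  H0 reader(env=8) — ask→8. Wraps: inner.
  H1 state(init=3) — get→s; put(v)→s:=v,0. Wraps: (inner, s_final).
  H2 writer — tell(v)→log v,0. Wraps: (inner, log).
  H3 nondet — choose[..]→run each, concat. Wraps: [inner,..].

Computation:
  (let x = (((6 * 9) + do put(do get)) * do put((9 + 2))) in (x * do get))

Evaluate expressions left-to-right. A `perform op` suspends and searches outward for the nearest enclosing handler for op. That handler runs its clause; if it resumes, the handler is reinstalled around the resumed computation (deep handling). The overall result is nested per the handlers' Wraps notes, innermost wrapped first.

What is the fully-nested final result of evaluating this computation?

Answer: [((0, 11), ())]

Step-by-step:
get @ H1 ⇒ 3
put(3) @ H1 ⇒ s:=3
put(11) @ H1 ⇒ s:=11
get @ H1 ⇒ 11
H0 returns 0
H1 returns (0, 11)
H2 returns ((0, 11), ())
H3 returns [((0, 11), ())]
= [((0, 11), ())]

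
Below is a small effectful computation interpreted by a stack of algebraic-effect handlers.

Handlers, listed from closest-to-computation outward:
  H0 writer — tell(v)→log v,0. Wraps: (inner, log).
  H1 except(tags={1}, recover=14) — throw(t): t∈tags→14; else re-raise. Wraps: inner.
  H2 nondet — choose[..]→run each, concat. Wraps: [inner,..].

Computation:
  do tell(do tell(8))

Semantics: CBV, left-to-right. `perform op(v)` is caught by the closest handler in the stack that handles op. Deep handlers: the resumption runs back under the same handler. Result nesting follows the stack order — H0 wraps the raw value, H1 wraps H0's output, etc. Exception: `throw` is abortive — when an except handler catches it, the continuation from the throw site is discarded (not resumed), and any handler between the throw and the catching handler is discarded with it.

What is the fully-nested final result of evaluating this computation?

Answer: [(0, (8, 0))]

Evaluation trace:
tell(8) @ H0 ⇒ log+=8
tell(0) @ H0 ⇒ log+=0
H0 returns (0, (8, 0))
H1 returns (0, (8, 0))
H2 returns [(0, (8, 0))]
= [(0, (8, 0))]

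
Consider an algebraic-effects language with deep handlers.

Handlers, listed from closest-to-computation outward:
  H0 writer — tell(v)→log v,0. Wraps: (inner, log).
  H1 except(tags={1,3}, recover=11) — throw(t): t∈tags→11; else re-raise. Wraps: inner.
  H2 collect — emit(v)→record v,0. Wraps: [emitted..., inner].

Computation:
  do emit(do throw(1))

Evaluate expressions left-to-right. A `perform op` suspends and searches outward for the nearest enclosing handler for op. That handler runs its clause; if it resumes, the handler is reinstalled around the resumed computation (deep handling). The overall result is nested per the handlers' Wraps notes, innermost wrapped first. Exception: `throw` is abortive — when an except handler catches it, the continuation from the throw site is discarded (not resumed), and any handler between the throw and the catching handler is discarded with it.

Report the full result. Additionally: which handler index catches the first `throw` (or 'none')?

Answer: [11] ; first throw caught by: H1

Evaluation trace:
throw(1) @ H1 caught ⇒ 11
H2 returns [11]
= [11]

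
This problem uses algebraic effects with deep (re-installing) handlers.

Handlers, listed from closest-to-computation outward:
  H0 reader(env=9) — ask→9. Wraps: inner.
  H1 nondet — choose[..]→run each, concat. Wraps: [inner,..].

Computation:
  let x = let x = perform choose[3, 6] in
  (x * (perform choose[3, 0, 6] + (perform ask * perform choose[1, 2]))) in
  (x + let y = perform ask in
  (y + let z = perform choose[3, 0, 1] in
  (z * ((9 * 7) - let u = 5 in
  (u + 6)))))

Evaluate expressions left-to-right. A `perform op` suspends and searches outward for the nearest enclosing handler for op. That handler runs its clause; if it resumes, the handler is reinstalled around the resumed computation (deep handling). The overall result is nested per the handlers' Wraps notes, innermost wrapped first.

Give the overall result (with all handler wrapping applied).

Answer: [201, 45, 97, 228, 72, 124, 192, 36, 88, 219, 63, 115, 210, 54, 106, 237, 81, 133, 237, 81, 133, 291, 135, 187, 219, 63, 115, 273, 117, 169, 255, 99, 151, 309, 153, 205]

Working:
choose[3, 6] @ H1
  branch[0] choose=3:
    choose[3, 0, 6] @ H1
      branch[0] choose=3:
        ask @ H0 ⇒ 9
        choose[1, 2] @ H1
          branch[0] choose=1:
            ask @ H0 ⇒ 9
            choose[3, 0, 1] @ H1
              branch[0] choose=3:
                H0 returns 201
                H1 returns [201]
              branch[1] choose=0:
                H0 returns 45
                H1 returns [45]
              branch[2] choose=1:
                H0 returns 97
                H1 returns [97]
          branch[1] choose=2:
            ask @ H0 ⇒ 9
            choose[3, 0, 1] @ H1
              branch[0] choose=3:
                H0 returns 228
                H1 returns [228]
              branch[1] choose=0:
                H0 returns 72
                H1 returns [72]
              branch[2] choose=1:
                H0 returns 124
                H1 returns [124]
      branch[1] choose=0:
        ask @ H0 ⇒ 9
        choose[1, 2] @ H1
          branch[0] choose=1:
            ask @ H0 ⇒ 9
            choose[3, 0, 1] @ H1
              branch[0] choose=3:
                H0 returns 192
                H1 returns [192]
              branch[1] choose=0:
                H0 returns 36
                H1 returns [36]
              branch[2] choose=1:
                H0 returns 88
                H1 returns [88]
          branch[1] choose=2:
            ask @ H0 ⇒ 9
            choose[3, 0, 1] @ H1
              branch[0] choose=3:
                H0 returns 219
                H1 returns [219]
              branch[1] choose=0:
                H0 returns 63
                H1 returns [63]
              branch[2] choose=1:
                H0 returns 115
                H1 returns [115]
      branch[2] choose=6:
        ask @ H0 ⇒ 9
        choose[1, 2] @ H1
          branch[0] choose=1:
            ask @ H0 ⇒ 9
            choose[3, 0, 1] @ H1
              branch[0] choose=3:
                H0 returns 210
                H1 returns [210]
              branch[1] choose=0:
                H0 returns 54
                H1 returns [54]
              branch[2] choose=1:
                H0 returns 106
                H1 returns [106]
          branch[1] choose=2:
            ask @ H0 ⇒ 9
            choose[3, 0, 1] @ H1
              branch[0] choose=3:
                H0 returns 237
                H1 returns [237]
              branch[1] choose=0:
                H0 returns 81
                H1 returns [81]
              branch[2] choose=1:
                H0 returns 133
                H1 returns [133]
  branch[1] choose=6:
    choose[3, 0, 6] @ H1
      branch[0] choose=3:
        ask @ H0 ⇒ 9
        choose[1, 2] @ H1
          branch[0] choose=1:
            ask @ H0 ⇒ 9
            choose[3, 0, 1] @ H1
              branch[0] choose=3:
                H0 returns 237
                H1 returns [237]
              branch[1] choose=0:
                H0 returns 81
                H1 returns [81]
              branch[2] choose=1:
                H0 returns 133
                H1 returns [133]
          branch[1] choose=2:
            ask @ H0 ⇒ 9
            choose[3, 0, 1] @ H1
              branch[0] choose=3:
                H0 returns 291
                H1 returns [291]
              branch[1] choose=0:
                H0 returns 135
                H1 returns [135]
              branch[2] choose=1:
                H0 returns 187
                H1 returns [187]
      branch[1] choose=0:
        ask @ H0 ⇒ 9
        choose[1, 2] @ H1
          branch[0] choose=1:
            ask @ H0 ⇒ 9
            choose[3, 0, 1] @ H1
              branch[0] choose=3:
                H0 returns 219
                H1 returns [219]
              branch[1] choose=0:
                H0 returns 63
                H1 returns [63]
              branch[2] choose=1:
                H0 returns 115
                H1 returns [115]
          branch[1] choose=2:
            ask @ H0 ⇒ 9
            choose[3, 0, 1] @ H1
              branch[0] choose=3:
                H0 returns 273
                H1 returns [273]
              branch[1] choose=0:
                H0 returns 117
                H1 returns [117]
              branch[2] choose=1:
                H0 returns 169
                H1 returns [169]
      branch[2] choose=6:
        ask @ H0 ⇒ 9
        choose[1, 2] @ H1
          branch[0] choose=1:
            ask @ H0 ⇒ 9
            choose[3, 0, 1] @ H1
              branch[0] choose=3:
                H0 returns 255
                H1 returns [255]
              branch[1] choose=0:
                H0 returns 99
                H1 returns [99]
              branch[2] choose=1:
                H0 returns 151
                H1 returns [151]
          branch[1] choose=2:
            ask @ H0 ⇒ 9
            choose[3, 0, 1] @ H1
              branch[0] choose=3:
                H0 returns 309
                H1 returns [309]
              branch[1] choose=0:
                H0 returns 153
                H1 returns [153]
              branch[2] choose=1:
                H0 returns 205
                H1 returns [205]
= [201, 45, 97, 228, 72, 124, 192, 36, 88, 219, 63, 115, 210, 54, 106, 237, 81, 133, 237, 81, 133, 291, 135, 187, 219, 63, 115, 273, 117, 169, 255, 99, 151, 309, 153, 205]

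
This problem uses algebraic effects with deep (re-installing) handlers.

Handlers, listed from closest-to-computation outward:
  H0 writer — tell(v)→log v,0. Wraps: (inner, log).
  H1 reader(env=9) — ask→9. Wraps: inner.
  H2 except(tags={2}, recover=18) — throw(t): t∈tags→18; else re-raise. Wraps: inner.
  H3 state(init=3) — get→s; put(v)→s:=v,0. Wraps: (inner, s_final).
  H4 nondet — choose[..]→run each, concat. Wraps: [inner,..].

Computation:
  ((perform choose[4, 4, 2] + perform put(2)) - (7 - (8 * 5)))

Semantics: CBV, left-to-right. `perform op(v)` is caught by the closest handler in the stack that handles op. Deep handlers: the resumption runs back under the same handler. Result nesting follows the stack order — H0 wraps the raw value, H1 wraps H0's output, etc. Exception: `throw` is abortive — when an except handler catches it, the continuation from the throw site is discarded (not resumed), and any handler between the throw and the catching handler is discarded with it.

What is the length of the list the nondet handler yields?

Step-by-step:
choose[4, 4, 2] @ H4
  branch[0] choose=4:
    put(2) @ H3 ⇒ s:=2
    H0 returns (37, ())
    H1 returns (37, ())
    H2 returns (37, ())
    H3 returns ((37, ()), 2)
    H4 returns [((37, ()), 2)]
  branch[1] choose=4:
    put(2) @ H3 ⇒ s:=2
    H0 returns (37, ())
    H1 returns (37, ())
    H2 returns (37, ())
    H3 returns ((37, ()), 2)
    H4 returns [((37, ()), 2)]
  branch[2] choose=2:
    put(2) @ H3 ⇒ s:=2
    H0 returns (35, ())
    H1 returns (35, ())
    H2 returns (35, ())
    H3 returns ((35, ()), 2)
    H4 returns [((35, ()), 2)]
= [((37, ()), 2), ((37, ()), 2), ((35, ()), 2)]

Answer: 3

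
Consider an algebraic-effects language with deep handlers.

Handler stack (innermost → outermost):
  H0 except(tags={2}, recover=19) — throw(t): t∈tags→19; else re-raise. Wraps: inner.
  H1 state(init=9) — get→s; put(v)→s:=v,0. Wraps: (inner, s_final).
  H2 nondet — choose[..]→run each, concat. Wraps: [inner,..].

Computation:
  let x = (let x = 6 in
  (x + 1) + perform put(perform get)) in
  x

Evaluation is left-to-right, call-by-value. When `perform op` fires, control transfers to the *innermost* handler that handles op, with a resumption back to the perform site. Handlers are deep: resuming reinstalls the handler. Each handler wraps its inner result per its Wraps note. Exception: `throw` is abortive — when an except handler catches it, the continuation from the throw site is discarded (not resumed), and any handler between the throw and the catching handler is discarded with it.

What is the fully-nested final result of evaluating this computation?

Step-by-step:
get @ H1 ⇒ 9
put(9) @ H1 ⇒ s:=9
H0 returns 7
H1 returns (7, 9)
H2 returns [(7, 9)]
= [(7, 9)]

Answer: [(7, 9)]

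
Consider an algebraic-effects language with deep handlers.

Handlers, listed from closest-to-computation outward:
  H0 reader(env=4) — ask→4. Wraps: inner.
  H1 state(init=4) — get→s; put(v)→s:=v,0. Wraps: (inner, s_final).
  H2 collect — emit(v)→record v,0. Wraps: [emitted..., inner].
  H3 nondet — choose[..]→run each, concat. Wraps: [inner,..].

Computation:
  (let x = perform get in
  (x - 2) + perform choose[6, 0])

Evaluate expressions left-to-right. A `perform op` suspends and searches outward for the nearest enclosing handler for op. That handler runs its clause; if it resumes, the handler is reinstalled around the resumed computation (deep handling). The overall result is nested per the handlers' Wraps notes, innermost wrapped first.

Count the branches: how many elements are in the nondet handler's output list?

Working:
get @ H1 ⇒ 4
choose[6, 0] @ H3
  branch[0] choose=6:
    H0 returns 8
    H1 returns (8, 4)
    H2 returns [(8, 4)]
    H3 returns [[(8, 4)]]
  branch[1] choose=0:
    H0 returns 2
    H1 returns (2, 4)
    H2 returns [(2, 4)]
    H3 returns [[(2, 4)]]
= [[(8, 4)], [(2, 4)]]

Answer: 2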